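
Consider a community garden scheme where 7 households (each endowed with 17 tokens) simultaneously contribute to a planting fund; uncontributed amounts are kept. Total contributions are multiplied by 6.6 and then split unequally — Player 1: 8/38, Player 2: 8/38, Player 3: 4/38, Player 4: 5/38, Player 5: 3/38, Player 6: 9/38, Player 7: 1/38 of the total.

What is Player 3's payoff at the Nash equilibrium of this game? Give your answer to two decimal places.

Player j's private return per contributed unit is 6.6 × (j's share). Contributing is weakly dominant for j when that share is at least 1/6.6 = 0.1515, and contributing 0 is dominant otherwise.
Player 1, Player 2 and Player 6 are above the threshold, contributing 17 each; the remaining 4 contribute 0. Total contributed: 51.
Player 3 keeps 17 and receives 6.6 × 51 × 4/38 = 35.43 from the planting fund, for a payoff of 52.43.

52.43 tokens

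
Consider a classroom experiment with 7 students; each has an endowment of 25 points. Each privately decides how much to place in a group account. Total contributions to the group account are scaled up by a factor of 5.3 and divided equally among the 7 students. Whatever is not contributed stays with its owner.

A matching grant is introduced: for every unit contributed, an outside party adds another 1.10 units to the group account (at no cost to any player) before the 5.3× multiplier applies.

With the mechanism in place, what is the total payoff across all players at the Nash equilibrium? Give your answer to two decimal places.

1947.75 points

Under the mechanism each unit contributed yields 5.3 × 2.10 / 7 = 1.5900 back to its contributor per unit of net cost, which exceeds 1, making full contribution the dominant choice for everyone.
So the Nash equilibrium is full contribution by all 7; the group earns 5.3 × 2.10 × 175 = 1947.75.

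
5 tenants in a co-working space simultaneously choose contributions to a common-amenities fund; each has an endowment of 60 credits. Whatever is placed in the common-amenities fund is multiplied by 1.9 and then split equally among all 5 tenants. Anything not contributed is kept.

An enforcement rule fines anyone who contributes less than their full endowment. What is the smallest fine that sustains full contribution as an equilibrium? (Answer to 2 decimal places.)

Given the others contribute fully, the best deviation is to contribute 0 (any partial contribution still incurs the fine and gives up units whose private return 0.3800 is below 1).
Deviating from 60 to 0 saves 60 credits but forfeits the deviator's share of the drop in the common-amenities fund: 1.9/5 × 60 = 22.80.
So the deviation gain is 60 − 22.80 = 37.20, and the fine must be at least 37.20 credits to wipe it out.

37.20 credits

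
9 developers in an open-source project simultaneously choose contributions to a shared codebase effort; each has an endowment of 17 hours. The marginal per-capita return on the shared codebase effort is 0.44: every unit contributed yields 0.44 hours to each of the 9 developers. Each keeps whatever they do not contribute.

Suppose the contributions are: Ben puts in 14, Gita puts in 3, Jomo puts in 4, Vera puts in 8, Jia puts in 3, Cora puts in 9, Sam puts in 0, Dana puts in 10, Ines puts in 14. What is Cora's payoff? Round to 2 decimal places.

36.60 hours

Total contributed: 14 + 3 + 4 + 8 + 3 + 9 + 0 + 10 + 14 = 65.
Each receives 0.44 × 65 = 28.60 from the shared codebase effort.
Cora keeps 17 − 9 = 8, so Cora's payoff is 8 + 28.60 = 36.60.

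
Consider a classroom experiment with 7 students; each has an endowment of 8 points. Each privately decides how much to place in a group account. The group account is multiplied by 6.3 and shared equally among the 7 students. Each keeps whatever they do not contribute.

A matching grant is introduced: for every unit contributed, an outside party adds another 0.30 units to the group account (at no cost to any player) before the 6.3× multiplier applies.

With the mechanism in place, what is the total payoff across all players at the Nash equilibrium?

458.64 points

The effective private return per unit is now 6.3 × 1.30 / 7 = 1.1700 > 1, so every player's dominant strategy flips to full contribution.
At the Nash equilibrium everyone contributes 8. Group total payoff = 6.3 × 1.30 × 56 = 458.64.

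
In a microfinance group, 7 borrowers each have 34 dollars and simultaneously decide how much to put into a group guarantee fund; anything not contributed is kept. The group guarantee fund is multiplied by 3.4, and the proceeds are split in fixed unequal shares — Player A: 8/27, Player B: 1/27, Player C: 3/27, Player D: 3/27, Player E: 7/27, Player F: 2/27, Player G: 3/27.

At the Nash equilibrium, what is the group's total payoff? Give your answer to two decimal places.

For player j, contributing a unit is worthwhile iff 3.4 × (j's share) ≥ 1, i.e. iff j's share is at least 0.2941.
The only share above 0.2941 is Player A's 8/27, contributing 34; the remaining 6 contribute 0. Total contributed: 34.
The group guarantee fund pays out 3.4 × 34 = 115.60 in total (split across the unequal shares, but the aggregate is all that matters for the group sum).
The 6 free-riders keep 34 each, adding 204. Group total = 204 + 115.60 = 319.60.

319.60 dollars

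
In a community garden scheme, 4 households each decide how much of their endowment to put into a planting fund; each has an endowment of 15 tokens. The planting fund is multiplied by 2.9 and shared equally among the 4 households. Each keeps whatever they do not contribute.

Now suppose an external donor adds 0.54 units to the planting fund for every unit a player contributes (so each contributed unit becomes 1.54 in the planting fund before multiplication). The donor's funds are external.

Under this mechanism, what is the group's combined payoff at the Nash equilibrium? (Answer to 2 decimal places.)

267.96 tokens

With the mechanism, a contributed unit returns 2.9 × 1.54 / 4 = 1.1165 per unit of net cost to the contributor — now above 1 — so contributing fully is weakly dominant for every player.
So the Nash equilibrium is full contribution by all 4; the group earns 2.9 × 1.54 × 60 = 267.96.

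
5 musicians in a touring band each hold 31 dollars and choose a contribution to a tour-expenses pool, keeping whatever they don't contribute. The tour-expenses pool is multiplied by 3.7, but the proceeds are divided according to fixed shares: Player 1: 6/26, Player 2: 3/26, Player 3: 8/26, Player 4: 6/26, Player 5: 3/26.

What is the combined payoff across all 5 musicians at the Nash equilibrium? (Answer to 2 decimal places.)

238.70 dollars

For player j, contributing a unit is worthwhile iff 3.7 × (j's share) ≥ 1, i.e. iff j's share is at least 0.2703.
Only Player 3 (8/26) clears that bar, contributing 31; the remaining 4 contribute 0. Total contributed: 31.
The tour-expenses pool pays out 3.7 × 31 = 114.70 in total (split across the unequal shares, but the aggregate is all that matters for the group sum).
The 4 free-riders keep 31 each, adding 124. Group total = 124 + 114.70 = 238.70.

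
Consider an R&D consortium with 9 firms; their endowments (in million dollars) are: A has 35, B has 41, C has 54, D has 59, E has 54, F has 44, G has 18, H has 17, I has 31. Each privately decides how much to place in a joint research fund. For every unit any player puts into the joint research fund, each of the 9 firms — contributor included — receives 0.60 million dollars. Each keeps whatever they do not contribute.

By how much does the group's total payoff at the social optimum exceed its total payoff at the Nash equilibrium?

1553.20 million dollars

The private return per contributed unit is 0.60 < 1 for everyone, so the Nash equilibrium is zero contribution and the group total is Σ E_j = 35 + 41 + 54 + 59 + 54 + 44 + 18 + 17 + 31 = 353.
Each contributed unit returns 5.400 to the group, so the social optimum is full contribution by everyone: group total = 5.400 × 353 = 1906.20.
Efficiency loss = (5.400 − 1) × 353 = 1553.20.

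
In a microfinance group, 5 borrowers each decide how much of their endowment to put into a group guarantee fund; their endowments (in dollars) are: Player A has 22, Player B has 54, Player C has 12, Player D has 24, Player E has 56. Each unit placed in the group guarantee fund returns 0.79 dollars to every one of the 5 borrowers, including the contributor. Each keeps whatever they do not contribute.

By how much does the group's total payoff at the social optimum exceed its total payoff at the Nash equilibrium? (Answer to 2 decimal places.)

The private return per contributed unit is 0.79 < 1 for everyone, so the Nash equilibrium is zero contribution and the group total is Σ E_j = 22 + 54 + 12 + 24 + 56 = 168.
Each contributed unit returns 3.950 to the group, so the social optimum is full contribution by everyone: group total = 3.950 × 168 = 663.60.
Efficiency loss = (3.950 − 1) × 168 = 495.60.

495.60 dollars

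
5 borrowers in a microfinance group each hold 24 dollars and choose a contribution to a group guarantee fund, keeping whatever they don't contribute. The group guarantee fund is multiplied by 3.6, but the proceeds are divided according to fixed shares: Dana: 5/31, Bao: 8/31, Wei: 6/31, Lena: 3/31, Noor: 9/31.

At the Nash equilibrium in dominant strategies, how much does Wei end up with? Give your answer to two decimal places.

A player with share s gets back 3.6·s per unit contributed, so full contribution is dominant for anyone with s > 1/3.6 = 0.2778 and zero contribution is dominant for anyone below.
Only Noor (9/31) clears that bar, contributing 24; the remaining 4 contribute 0. Total contributed: 24.
Wei keeps 24 and receives 3.6 × 24 × 6/31 = 16.72 from the group guarantee fund, for a payoff of 40.72.

40.72 dollars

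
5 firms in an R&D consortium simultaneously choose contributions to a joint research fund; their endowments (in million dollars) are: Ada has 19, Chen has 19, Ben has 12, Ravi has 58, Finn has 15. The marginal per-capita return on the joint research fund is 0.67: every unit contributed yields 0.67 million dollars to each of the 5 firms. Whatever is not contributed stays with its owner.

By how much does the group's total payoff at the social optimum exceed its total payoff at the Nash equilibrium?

The private return per contributed unit is 0.67 < 1 for everyone, so the Nash equilibrium is zero contribution and the group total is Σ E_j = 19 + 19 + 12 + 58 + 15 = 123.
Each contributed unit returns 3.350 to the group, so the social optimum is full contribution by everyone: group total = 3.350 × 123 = 412.05.
Efficiency loss = (3.350 − 1) × 123 = 289.05.

289.05 million dollars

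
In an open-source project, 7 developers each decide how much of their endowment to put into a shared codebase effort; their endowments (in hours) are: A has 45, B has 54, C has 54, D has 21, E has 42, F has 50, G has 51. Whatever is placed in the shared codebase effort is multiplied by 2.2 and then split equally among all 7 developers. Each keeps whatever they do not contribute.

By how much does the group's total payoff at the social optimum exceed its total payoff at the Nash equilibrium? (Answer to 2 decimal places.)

380.40 hours

The private return per contributed unit is 2.2/7 = 0.3143 < 1 for every player regardless of endowment, so the Nash equilibrium is zero contribution and the group total is Σ E_j = 45 + 54 + 54 + 21 + 42 + 50 + 51 = 317.
Each contributed unit returns 2.200 to the group, so the social optimum is full contribution by everyone: group total = 2.200 × 317 = 697.40.
Efficiency loss = (2.200 − 1) × 317 = 380.40.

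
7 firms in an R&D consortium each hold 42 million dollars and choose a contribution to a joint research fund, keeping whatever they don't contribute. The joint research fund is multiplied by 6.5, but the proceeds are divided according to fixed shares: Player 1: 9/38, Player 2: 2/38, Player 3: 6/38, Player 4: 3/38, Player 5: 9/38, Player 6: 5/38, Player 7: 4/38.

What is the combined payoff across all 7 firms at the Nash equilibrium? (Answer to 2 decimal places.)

987.00 million dollars

A player with share s gets back 6.5·s per unit contributed, so full contribution is dominant for anyone with s > 1/6.5 = 0.1538 and zero contribution is dominant for anyone below.
Player 1, Player 3 and Player 5 clear that bar, contributing 42 each; the remaining 4 contribute 0. Total contributed: 126.
The joint research fund pays out 6.5 × 126 = 819.00 in total (split across the unequal shares, but the aggregate is all that matters for the group sum).
The 4 free-riders keep 42 each, adding 168. Group total = 168 + 819.00 = 987.00.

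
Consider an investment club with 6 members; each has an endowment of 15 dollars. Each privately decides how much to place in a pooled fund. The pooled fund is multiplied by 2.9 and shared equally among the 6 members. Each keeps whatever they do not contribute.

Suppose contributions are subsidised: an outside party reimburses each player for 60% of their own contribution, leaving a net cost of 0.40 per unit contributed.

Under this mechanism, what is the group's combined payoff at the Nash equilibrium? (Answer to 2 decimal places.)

With the mechanism, a contributed unit returns (2.9/6) / 0.40 = 1.2083 per unit of net cost to the contributor — now above 1 — so contributing fully is weakly dominant for every player.
At the Nash equilibrium everyone contributes 15. Group total payoff = 6 × (15 × 0.60 + 2.9 × 15) = 315.00.

315.00 dollars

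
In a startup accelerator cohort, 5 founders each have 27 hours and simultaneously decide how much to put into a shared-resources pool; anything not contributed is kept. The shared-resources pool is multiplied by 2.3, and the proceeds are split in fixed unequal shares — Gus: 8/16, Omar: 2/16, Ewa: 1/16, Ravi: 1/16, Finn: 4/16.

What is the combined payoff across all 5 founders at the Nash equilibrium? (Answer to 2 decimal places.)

170.10 hours

Player j's private return per contributed unit is 2.3 × (j's share). Contributing is weakly dominant for j when that share is at least 1/2.3 = 0.4348, and contributing 0 is dominant otherwise.
Gus alone (share 8/16) is above the threshold, contributing 27; the remaining 4 contribute 0. Total contributed: 27.
The shared-resources pool pays out 2.3 × 27 = 62.10 in total (split across the unequal shares, but the aggregate is all that matters for the group sum).
The 4 free-riders keep 27 each, adding 108. Group total = 108 + 62.10 = 170.10.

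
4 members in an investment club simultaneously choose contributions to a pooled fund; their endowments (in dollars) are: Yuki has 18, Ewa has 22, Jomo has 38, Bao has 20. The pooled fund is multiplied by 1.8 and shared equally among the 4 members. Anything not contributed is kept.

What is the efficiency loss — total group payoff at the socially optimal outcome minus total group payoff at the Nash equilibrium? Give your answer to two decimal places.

78.40 dollars

The private return per contributed unit is 1.8/4 = 0.4500 < 1 for every player regardless of endowment, so the Nash equilibrium is zero contribution and the group total is Σ E_j = 18 + 22 + 38 + 20 = 98.
Each contributed unit returns 1.800 to the group, so the social optimum is full contribution by everyone: group total = 1.800 × 98 = 176.40.
Efficiency loss = (1.800 − 1) × 98 = 78.40.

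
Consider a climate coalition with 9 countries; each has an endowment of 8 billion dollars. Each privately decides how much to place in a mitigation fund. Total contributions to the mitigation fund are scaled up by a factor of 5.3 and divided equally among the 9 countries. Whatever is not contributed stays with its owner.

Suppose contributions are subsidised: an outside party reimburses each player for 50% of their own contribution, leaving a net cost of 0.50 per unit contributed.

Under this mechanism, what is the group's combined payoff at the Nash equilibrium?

The effective private return per unit is now (5.3/9) / 0.50 = 1.1778 > 1, so every player's dominant strategy flips to full contribution.
So the Nash equilibrium is full contribution by all 9; the group earns 9 × (8 × 0.50 + 5.3 × 8) = 417.60.

417.60 billion dollars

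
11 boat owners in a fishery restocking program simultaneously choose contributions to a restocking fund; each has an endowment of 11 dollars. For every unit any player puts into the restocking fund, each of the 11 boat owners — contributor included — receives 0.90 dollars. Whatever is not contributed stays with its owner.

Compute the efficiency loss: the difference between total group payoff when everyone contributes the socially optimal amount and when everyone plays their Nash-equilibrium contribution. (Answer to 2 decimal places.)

The private return per contributed unit is 0.90 < 1, so contributing 0 is dominant for every player. At the Nash equilibrium everyone keeps their 11, and the group total is 11 × 11 = 121.
Each contributed unit returns 9.900 to the group as a whole (0.90 to each of 11 players), which exceeds 1, so the social optimum is full contribution: group total = 9.900 × 121 = 1197.90.
Efficiency loss = 1197.90 − 121 = 1076.90.

1076.90 dollars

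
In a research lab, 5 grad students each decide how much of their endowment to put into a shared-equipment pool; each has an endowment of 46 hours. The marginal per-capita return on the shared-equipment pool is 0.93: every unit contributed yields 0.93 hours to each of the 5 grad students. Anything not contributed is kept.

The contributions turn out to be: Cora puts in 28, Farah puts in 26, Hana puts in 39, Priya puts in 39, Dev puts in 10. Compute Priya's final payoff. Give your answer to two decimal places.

Total contributed: 28 + 26 + 39 + 39 + 10 = 142.
Each receives 0.93 × 142 = 132.06 from the shared-equipment pool.
Priya keeps 46 − 39 = 7, so Priya's payoff is 7 + 132.06 = 139.06.

139.06 hours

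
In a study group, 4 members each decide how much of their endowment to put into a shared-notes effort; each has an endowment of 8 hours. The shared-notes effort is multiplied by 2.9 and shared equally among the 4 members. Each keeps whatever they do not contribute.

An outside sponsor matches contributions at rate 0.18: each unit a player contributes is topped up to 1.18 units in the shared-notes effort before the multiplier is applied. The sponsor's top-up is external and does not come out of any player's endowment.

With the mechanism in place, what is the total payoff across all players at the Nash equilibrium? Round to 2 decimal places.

The effective private return is 2.9 × 1.18 / 4 = 0.8555, which is still under 1, so the mechanism doesn't change anyone's dominant strategy: zero contribution.
At the Nash equilibrium no one contributes; group total payoff = 4 × 8 = 32.

32.00 hours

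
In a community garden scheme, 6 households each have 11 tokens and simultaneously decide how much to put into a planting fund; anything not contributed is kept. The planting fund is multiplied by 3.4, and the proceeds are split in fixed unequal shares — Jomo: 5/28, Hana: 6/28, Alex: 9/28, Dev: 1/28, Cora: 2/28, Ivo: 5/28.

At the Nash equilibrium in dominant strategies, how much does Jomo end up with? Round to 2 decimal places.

For player j, contributing a unit is worthwhile iff 3.4 × (j's share) ≥ 1, i.e. iff j's share is at least 0.2941.
Alex alone (share 9/28) is above the threshold, contributing 11; the remaining 5 contribute 0. Total contributed: 11.
Jomo keeps 11 and receives 3.4 × 11 × 5/28 = 6.68 from the planting fund, for a payoff of 17.68.

17.68 tokens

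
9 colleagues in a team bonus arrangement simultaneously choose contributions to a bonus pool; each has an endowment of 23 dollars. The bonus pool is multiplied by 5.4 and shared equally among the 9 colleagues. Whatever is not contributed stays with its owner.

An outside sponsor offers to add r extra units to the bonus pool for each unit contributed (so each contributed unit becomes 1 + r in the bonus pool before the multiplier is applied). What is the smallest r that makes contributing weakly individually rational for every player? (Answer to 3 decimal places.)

0.667

With matching at rate r, one contributed unit becomes (1 + r) in the bonus pool and returns 5.4 × (1 + r) / 9 to the contributor.
Setting this equal to 1: 1 + r = 9/5.4 = 1.6667.
So the minimum matching rate is r = 1.6667 − 1 = 0.667.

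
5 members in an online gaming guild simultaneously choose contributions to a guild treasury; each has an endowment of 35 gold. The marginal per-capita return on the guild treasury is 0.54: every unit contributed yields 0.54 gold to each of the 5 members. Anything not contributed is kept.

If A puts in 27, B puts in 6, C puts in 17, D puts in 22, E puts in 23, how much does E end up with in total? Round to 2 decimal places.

63.30 gold

Total contributed: 27 + 6 + 17 + 22 + 23 = 95.
Each receives 0.54 × 95 = 51.30 from the guild treasury.
E keeps 35 − 23 = 12, so E's payoff is 12 + 51.30 = 63.30.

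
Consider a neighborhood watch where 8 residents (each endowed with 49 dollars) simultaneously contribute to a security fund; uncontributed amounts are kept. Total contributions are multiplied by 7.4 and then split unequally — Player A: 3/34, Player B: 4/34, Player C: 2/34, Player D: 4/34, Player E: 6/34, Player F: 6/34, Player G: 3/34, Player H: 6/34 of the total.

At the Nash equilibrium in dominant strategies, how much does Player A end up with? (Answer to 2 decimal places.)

Player j's private return per contributed unit is 7.4 × (j's share). Contributing is weakly dominant for j when that share is at least 1/7.4 = 0.1351, and contributing 0 is dominant otherwise.
Player E, Player F and Player H clear that bar, contributing 49 each; the remaining 5 contribute 0. Total contributed: 147.
Player A keeps 49 and receives 7.4 × 147 × 3/34 = 95.98 from the security fund, for a payoff of 144.98.

144.98 dollars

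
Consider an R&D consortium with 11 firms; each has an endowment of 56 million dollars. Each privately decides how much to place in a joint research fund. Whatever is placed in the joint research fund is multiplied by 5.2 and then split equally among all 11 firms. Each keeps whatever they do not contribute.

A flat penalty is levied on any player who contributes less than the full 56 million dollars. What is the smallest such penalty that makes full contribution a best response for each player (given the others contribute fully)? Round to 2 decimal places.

29.53 million dollars

Given the others contribute fully, the best deviation is to contribute 0 (any partial contribution still incurs the fine and gives up units whose private return 0.4727 is below 1).
Deviating from 56 to 0 saves 56 million dollars but forfeits the deviator's share of the drop in the joint research fund: 5.2/11 × 56 = 26.47.
So the deviation gain is 56 − 26.47 = 29.53, and the fine must be at least 29.53 million dollars to wipe it out.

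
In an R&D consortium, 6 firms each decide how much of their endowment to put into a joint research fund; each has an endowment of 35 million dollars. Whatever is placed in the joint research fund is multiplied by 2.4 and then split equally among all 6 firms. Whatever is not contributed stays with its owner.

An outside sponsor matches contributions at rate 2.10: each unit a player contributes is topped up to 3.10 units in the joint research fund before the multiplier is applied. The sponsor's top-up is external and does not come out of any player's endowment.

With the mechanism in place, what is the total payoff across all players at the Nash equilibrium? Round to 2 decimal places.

Under the mechanism each unit contributed yields 2.4 × 3.10 / 6 = 1.2400 back to its contributor per unit of net cost, which exceeds 1, making full contribution the dominant choice for everyone.
At the Nash equilibrium everyone contributes 35. Group total payoff = 2.4 × 3.10 × 210 = 1562.40.

1562.40 million dollars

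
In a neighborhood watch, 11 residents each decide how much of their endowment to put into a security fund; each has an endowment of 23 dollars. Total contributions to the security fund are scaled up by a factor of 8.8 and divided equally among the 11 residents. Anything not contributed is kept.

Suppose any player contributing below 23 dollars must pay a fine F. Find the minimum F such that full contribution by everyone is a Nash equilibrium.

4.60 dollars

Given the others contribute fully, the best deviation is to contribute 0 (any partial contribution still incurs the fine and gives up units whose private return 0.8000 is below 1).
Deviating from 23 to 0 saves 23 dollars but forfeits the deviator's share of the drop in the security fund: 8.8/11 × 23 = 18.40.
So the deviation gain is 23 − 18.40 = 4.60, and the fine must be at least 4.60 dollars to wipe it out.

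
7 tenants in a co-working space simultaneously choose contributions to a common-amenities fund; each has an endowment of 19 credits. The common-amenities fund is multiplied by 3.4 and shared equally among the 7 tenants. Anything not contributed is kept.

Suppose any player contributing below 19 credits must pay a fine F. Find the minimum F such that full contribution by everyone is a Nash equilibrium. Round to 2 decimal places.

9.77 credits

Given the others contribute fully, the best deviation is to contribute 0 (any partial contribution still incurs the fine and gives up units whose private return 0.4857 is below 1).
Deviating from 19 to 0 saves 19 credits but forfeits the deviator's share of the drop in the common-amenities fund: 3.4/7 × 19 = 9.23.
So the deviation gain is 19 − 9.23 = 9.77, and the fine must be at least 9.77 credits to wipe it out.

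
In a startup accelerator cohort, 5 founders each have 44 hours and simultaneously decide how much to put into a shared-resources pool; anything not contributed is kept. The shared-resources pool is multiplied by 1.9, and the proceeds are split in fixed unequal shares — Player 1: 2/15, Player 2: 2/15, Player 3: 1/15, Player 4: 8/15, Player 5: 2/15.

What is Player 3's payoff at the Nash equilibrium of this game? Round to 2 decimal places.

Player j's private return per contributed unit is 1.9 × (j's share). Contributing is weakly dominant for j when that share is at least 1/1.9 = 0.5263, and contributing 0 is dominant otherwise.
Player 4 alone (share 8/15) is above the threshold, contributing 44; the remaining 4 contribute 0. Total contributed: 44.
Player 3 keeps 44 and receives 1.9 × 44 × 1/15 = 5.57 from the shared-resources pool, for a payoff of 49.57.

49.57 hours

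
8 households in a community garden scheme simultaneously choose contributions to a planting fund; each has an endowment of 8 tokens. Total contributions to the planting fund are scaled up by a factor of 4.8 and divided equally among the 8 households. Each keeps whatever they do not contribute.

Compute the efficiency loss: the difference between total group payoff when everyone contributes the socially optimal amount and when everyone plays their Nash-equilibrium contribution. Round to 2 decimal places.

243.20 tokens

Each contributed unit returns 4.8/8 = 0.6000 to its contributor — below 1 — so contributing 0 is dominant for every player. At the Nash equilibrium everyone keeps their 8, and the group total is 8 × 8 = 64.
Each contributed unit returns 4.800 to the group as a whole (0.6000 to each of 8 players), which exceeds 1, so the social optimum is full contribution: group total = 4.800 × 64 = 307.20.
Efficiency loss = 307.20 − 64 = 243.20.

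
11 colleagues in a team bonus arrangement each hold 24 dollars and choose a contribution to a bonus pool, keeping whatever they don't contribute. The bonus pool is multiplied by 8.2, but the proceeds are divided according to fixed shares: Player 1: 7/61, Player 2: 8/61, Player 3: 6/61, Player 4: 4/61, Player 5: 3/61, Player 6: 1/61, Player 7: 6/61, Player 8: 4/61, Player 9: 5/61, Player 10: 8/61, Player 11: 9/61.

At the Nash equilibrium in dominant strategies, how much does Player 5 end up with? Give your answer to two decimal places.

A player with share s gets back 8.2·s per unit contributed, so full contribution is dominant for anyone with s > 1/8.2 = 0.1220 and zero contribution is dominant for anyone below.
The shares above 0.1220 belong to Player 2, Player 10 and Player 11, contributing 24 each; the remaining 8 contribute 0. Total contributed: 72.
Player 5 keeps 24 and receives 8.2 × 72 × 3/61 = 29.04 from the bonus pool, for a payoff of 53.04.

53.04 dollars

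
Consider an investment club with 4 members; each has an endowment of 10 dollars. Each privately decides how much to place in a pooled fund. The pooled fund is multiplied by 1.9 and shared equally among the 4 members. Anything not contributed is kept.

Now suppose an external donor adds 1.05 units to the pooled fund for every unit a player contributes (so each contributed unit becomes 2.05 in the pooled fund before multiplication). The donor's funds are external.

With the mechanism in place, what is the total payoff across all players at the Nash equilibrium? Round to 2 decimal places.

The effective private return is 1.9 × 2.05 / 4 = 0.9738, which is still under 1, so the mechanism doesn't change anyone's dominant strategy: zero contribution.
Everyone keeps their endowment and the group total is 4 × 10 = 40.

40.00 dollars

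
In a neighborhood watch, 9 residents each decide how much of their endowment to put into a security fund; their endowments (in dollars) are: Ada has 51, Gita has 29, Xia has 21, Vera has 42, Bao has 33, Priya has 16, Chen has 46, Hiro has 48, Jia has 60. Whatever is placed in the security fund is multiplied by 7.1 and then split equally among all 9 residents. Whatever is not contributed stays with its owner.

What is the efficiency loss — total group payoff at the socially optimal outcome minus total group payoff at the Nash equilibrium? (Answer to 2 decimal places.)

The private return per contributed unit is 7.1/9 = 0.7889 < 1 for every player regardless of endowment, so the Nash equilibrium is zero contribution and the group total is Σ E_j = 51 + 29 + 21 + 42 + 33 + 16 + 46 + 48 + 60 = 346.
Each contributed unit returns 7.100 to the group, so the social optimum is full contribution by everyone: group total = 7.100 × 346 = 2456.60.
Efficiency loss = (7.100 − 1) × 346 = 2110.60.

2110.60 dollars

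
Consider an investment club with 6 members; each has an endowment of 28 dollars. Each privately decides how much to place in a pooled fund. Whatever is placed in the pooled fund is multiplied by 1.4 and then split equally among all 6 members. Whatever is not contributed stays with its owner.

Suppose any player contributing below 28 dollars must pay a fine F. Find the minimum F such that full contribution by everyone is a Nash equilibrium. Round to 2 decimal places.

Given the others contribute fully, the best deviation is to contribute 0 (any partial contribution still incurs the fine and gives up units whose private return 0.2333 is below 1).
Deviating from 28 to 0 saves 28 dollars but forfeits the deviator's share of the drop in the pooled fund: 1.4/6 × 28 = 6.53.
So the deviation gain is 28 − 6.53 = 21.47, and the fine must be at least 21.47 dollars to wipe it out.

21.47 dollars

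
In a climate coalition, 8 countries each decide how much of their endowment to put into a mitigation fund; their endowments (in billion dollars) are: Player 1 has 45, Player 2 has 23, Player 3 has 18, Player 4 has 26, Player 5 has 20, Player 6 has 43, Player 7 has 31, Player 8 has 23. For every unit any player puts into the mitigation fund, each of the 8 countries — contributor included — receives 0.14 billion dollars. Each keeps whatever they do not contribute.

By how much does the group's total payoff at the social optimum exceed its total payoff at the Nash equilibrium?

The private return per contributed unit is 0.14 < 1 for everyone, so the Nash equilibrium is zero contribution and the group total is Σ E_j = 45 + 23 + 18 + 26 + 20 + 43 + 31 + 23 = 229.
Each contributed unit returns 1.120 to the group, so the social optimum is full contribution by everyone: group total = 1.120 × 229 = 256.48.
Efficiency loss = (1.120 − 1) × 229 = 27.48.

27.48 billion dollars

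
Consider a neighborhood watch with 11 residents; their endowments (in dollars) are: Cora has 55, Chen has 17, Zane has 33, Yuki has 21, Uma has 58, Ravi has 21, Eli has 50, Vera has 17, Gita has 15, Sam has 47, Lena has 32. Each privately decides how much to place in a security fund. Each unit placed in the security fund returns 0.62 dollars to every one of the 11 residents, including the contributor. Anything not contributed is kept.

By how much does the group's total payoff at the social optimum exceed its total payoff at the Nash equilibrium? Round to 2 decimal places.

The private return per contributed unit is 0.62 < 1 for everyone, so the Nash equilibrium is zero contribution and the group total is Σ E_j = 55 + 17 + 33 + 21 + 58 + 21 + 50 + 17 + 15 + 47 + 32 = 366.
Each contributed unit returns 6.820 to the group, so the social optimum is full contribution by everyone: group total = 6.820 × 366 = 2496.12.
Efficiency loss = (6.820 − 1) × 366 = 2130.12.

2130.12 dollars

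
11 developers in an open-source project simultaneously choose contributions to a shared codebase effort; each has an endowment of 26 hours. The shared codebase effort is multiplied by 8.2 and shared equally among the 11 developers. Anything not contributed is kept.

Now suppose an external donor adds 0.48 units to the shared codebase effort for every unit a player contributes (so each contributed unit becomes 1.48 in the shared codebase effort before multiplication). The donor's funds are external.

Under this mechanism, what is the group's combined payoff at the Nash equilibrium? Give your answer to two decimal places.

3470.90 hours

The effective private return per unit is now 8.2 × 1.48 / 11 = 1.1033 > 1, so every player's dominant strategy flips to full contribution.
At the Nash equilibrium everyone contributes 26. Group total payoff = 8.2 × 1.48 × 286 = 3470.90.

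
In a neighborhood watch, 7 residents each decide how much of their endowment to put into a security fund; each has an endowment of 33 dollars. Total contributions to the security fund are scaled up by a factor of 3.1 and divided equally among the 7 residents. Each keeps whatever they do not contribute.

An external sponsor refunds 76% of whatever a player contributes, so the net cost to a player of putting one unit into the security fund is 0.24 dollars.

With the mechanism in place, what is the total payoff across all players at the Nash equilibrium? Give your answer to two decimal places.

The effective private return per unit is now (3.1/7) / 0.24 = 1.8452 > 1, so every player's dominant strategy flips to full contribution.
At the Nash equilibrium everyone contributes 33. Group total payoff = 7 × (33 × 0.76 + 3.1 × 33) = 891.66.

891.66 dollars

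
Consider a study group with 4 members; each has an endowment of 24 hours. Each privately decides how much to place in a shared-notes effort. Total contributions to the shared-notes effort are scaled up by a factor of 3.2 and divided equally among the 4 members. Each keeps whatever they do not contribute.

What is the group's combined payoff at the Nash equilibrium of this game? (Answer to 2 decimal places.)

Each contributed unit returns 3.2/4 = 0.8000 to its contributor — below 1 — so contributing 0 is dominant for every player. At the Nash equilibrium everyone keeps their 24, and the group total is 4 × 24 = 96.

96.00 hours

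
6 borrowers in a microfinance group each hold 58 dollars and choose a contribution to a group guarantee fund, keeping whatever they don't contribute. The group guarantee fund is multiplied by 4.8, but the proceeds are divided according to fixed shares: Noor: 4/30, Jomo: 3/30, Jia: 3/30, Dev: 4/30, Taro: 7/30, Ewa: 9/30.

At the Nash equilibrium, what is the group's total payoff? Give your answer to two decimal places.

788.80 dollars

A player with share s gets back 4.8·s per unit contributed, so full contribution is dominant for anyone with s > 1/4.8 = 0.2083 and zero contribution is dominant for anyone below.
The shares above 0.2083 belong to Taro and Ewa, contributing 58 each; the remaining 4 contribute 0. Total contributed: 116.
The group guarantee fund pays out 4.8 × 116 = 556.80 in total (split across the unequal shares, but the aggregate is all that matters for the group sum).
The 4 free-riders keep 58 each, adding 232. Group total = 232 + 556.80 = 788.80.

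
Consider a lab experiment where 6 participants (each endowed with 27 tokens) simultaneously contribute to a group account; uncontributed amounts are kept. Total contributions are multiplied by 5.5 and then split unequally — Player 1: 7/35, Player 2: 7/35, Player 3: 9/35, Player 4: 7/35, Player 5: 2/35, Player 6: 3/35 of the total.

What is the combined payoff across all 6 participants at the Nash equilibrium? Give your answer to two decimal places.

648.00 tokens

A player with share s gets back 5.5·s per unit contributed, so full contribution is dominant for anyone with s > 1/5.5 = 0.1818 and zero contribution is dominant for anyone below.
Player 1, Player 2, Player 3 and Player 4 are above the threshold, contributing 27 each; the remaining 2 contribute 0. Total contributed: 108.
The group account pays out 5.5 × 108 = 594.00 in total (split across the unequal shares, but the aggregate is all that matters for the group sum).
The 2 free-riders keep 27 each, adding 54. Group total = 54 + 594.00 = 648.00.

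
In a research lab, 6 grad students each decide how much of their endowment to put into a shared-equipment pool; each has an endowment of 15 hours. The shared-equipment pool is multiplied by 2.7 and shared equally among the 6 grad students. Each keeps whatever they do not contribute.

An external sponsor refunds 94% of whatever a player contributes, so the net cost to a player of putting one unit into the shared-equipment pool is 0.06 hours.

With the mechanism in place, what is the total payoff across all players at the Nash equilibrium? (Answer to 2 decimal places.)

327.60 hours

With the mechanism, a contributed unit returns (2.7/6) / 0.06 = 7.5000 per unit of net cost to the contributor — now above 1 — so contributing fully is weakly dominant for every player.
So the Nash equilibrium is full contribution by all 6; the group earns 6 × (15 × 0.94 + 2.7 × 15) = 327.60.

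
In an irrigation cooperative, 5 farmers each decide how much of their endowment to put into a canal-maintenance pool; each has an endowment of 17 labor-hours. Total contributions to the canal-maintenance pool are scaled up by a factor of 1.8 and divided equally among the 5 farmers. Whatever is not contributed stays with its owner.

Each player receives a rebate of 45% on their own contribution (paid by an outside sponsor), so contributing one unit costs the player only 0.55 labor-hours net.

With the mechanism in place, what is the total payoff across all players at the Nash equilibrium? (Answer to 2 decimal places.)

Even with the mechanism, each unit contributed returns only (1.8/5) / 0.55 = 0.6545 per unit of net cost, so contributing nothing is still dominant.
At the Nash equilibrium no one contributes; group total payoff = 5 × 17 = 85.

85.00 labor-hours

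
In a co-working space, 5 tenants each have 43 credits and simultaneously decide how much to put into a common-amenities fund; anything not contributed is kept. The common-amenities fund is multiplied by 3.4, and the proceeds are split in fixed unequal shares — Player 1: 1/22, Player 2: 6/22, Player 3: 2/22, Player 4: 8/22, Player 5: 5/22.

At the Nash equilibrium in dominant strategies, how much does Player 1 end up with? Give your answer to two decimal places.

A player with share s gets back 3.4·s per unit contributed, so full contribution is dominant for anyone with s > 1/3.4 = 0.2941 and zero contribution is dominant for anyone below.
The only share above 0.2941 is Player 4's 8/22, contributing 43; the remaining 4 contribute 0. Total contributed: 43.
Player 1 keeps 43 and receives 3.4 × 43 × 1/22 = 6.65 from the common-amenities fund, for a payoff of 49.65.

49.65 credits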